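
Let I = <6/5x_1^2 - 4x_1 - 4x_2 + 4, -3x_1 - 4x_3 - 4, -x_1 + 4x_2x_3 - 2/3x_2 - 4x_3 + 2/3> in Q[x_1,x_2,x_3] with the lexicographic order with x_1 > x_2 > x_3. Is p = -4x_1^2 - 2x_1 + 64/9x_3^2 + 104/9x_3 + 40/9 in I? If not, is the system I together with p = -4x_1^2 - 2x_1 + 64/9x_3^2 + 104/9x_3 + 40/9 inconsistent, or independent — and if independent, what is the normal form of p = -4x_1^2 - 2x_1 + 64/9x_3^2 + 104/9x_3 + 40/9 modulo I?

-4x_1^2 - 2x_1 + 64/9x_3^2 + 104/9x_3 + 40/9 lies in I (it reduces to 0).

First compute the reduced Gröbner basis of I by Buchberger's algorithm.
f_1 = 6/5x_1^2 - 4x_1 - 4x_2 + 4, LT = x_1^2.
f_2 = -3x_1 - 4x_3 - 4, LT = x_1.
f_3 = -x_1 + 4x_2x_3 - 2/3x_2 - 4x_3 + 2/3, LT = x_1.

S(f_1,f_2): lcm = x_1^2. S = -4/3x_1x_3 - 14/3x_1 - 10/3x_2 + 10/3.
  leading term x_1x_3: subtract (4/9x_3)·f_2 from -4/3x_1x_3 - 14/3x_1 - 10/3x_2 + 10/3 → -14/3x_1 - 10/3x_2 + 16/9x_3^2 + 16/9x_3 + 10/3
  leading term x_1: subtract (14/9)·f_2 from -14/3x_1 - 10/3x_2 + 16/9x_3^2 + 16/9x_3 + 10/3 → -10/3x_2 + 16/9x_3^2 + 8x_3 + 86/9
  leading term x_2: no divisor's leading term divides it; move -10/3x_2 to the remainder.
  leading term x_3^2: no divisor's leading term divides it; move 16/9x_3^2 to the remainder.
  leading term x_3: no divisor's leading term divides it; move 8x_3 to the remainder.
  leading term 1: no divisor's leading term divides it; move 86/9 to the remainder.
  remainder -10/3x_2 + 16/9x_3^2 + 8x_3 + 86/9 ≠ 0; add h_4 = -10/3x_2 + 16/9x_3^2 + 8x_3 + 86/9 to the basis.

S(f_1,f_3): lcm = x_1^2. S = 4x_1x_2x_3 - 2/3x_1x_2 - 4x_1x_3 - 8/3x_1 - 10/3x_2 + 10/3.
  leading term x_1x_2x_3: subtract (-4/3x_2x_3)·f_2 from 4x_1x_2x_3 - 2/3x_1x_2 - 4x_1x_3 - 8/3x_1 - 10/3x_2 + 10/3 → -2/3x_1x_2 - 4x_1x_3 - 8/3x_1 - 16/3x_2x_3^2 - 16/3x_2x_3 - 10/3x_2 + 10/3
  leading term x_1x_2: subtract (2/9x_2)·f_2 from -2/3x_1x_2 - 4x_1x_3 - 8/3x_1 - 16/3x_2x_3^2 - 16/3x_2x_3 - 10/3x_2 + 10/3 → -4x_1x_3 - 8/3x_1 - 16/3x_2x_3^2 - 40/9x_2x_3 - 22/9x_2 + 10/3
  leading term x_1x_3: subtract (4/3x_3)·f_2 from -4x_1x_3 - 8/3x_1 - 16/3x_2x_3^2 - 40/9x_2x_3 - 22/9x_2 + 10/3 → -8/3x_1 - 16/3x_2x_3^2 - 40/9x_2x_3 - 22/9x_2 + 16/3x_3^2 + 16/3x_3 + 10/3
  leading term x_1: subtract (8/9)·f_2 from -8/3x_1 - 16/3x_2x_3^2 - 40/9x_2x_3 - 22/9x_2 + 16/3x_3^2 + 16/3x_3 + 10/3 → -16/3x_2x_3^2 - 40/9x_2x_3 - 22/9x_2 + 16/3x_3^2 + 80/9x_3 + 62/9
  leading term x_2x_3^2: subtract (8/5x_3^2)·h_4 from -16/3x_2x_3^2 - 40/9x_2x_3 - 22/9x_2 + 16/3x_3^2 + 80/9x_3 + 62/9 → -40/9x_2x_3 - 22/9x_2 - 128/45x_3^4 - 64/5x_3^3 - 448/45x_3^2 + 80/9x_3 + 62/9
  leading term x_2x_3: subtract (4/3x_3)·h_4 from -40/9x_2x_3 - 22/9x_2 - 128/45x_3^4 - 64/5x_3^3 - 448/45x_3^2 + 80/9x_3 + 62/9 → -22/9x_2 - 128/45x_3^4 - 2048/135x_3^3 - 928/45x_3^2 - 104/27x_3 + 62/9
  leading term x_2: subtract (11/15)·h_4 from -22/9x_2 - 128/45x_3^4 - 2048/135x_3^3 - 928/45x_3^2 - 104/27x_3 + 62/9 → -128/45x_3^4 - 2048/135x_3^3 - 592/27x_3^2 - 1312/135x_3 - 16/135
  leading term x_3^4: no divisor's leading term divides it; move -128/45x_3^4 to the remainder.
  leading term x_3^3: no divisor's leading term divides it; move -2048/135x_3^3 to the remainder.
  leading term x_3^2: no divisor's leading term divides it; move -592/27x_3^2 to the remainder.
  leading term x_3: no divisor's leading term divides it; move -1312/135x_3 to the remainder.
  leading term 1: no divisor's leading term divides it; move -16/135 to the remainder.
  remainder -128/45x_3^4 - 2048/135x_3^3 - 592/27x_3^2 - 1312/135x_3 - 16/135 ≠ 0; add h_5 = -128/45x_3^4 - 2048/135x_3^3 - 592/27x_3^2 - 1312/135x_3 - 16/135 to the basis.

S(f_2,f_3): lcm = x_1. S = 4x_2x_3 - 2/3x_2 - 8/3x_3 + 2.
  leading term x_2x_3: subtract (-6/5x_3)·h_4 from 4x_2x_3 - 2/3x_2 - 8/3x_3 + 2 → -2/3x_2 + 32/15x_3^3 + 48/5x_3^2 + 44/5x_3 + 2
  leading term x_2: subtract (1/5)·h_4 from -2/3x_2 + 32/15x_3^3 + 48/5x_3^2 + 44/5x_3 + 2 → 32/15x_3^3 + 416/45x_3^2 + 36/5x_3 + 4/45
  leading term x_3^3: no divisor's leading term divides it; move 32/15x_3^3 to the remainder.
  leading term x_3^2: no divisor's leading term divides it; move 416/45x_3^2 to the remainder.
  leading term x_3: no divisor's leading term divides it; move 36/5x_3 to the remainder.
  leading term 1: no divisor's leading term divides it; move 4/45 to the remainder.
  remainder 32/15x_3^3 + 416/45x_3^2 + 36/5x_3 + 4/45 ≠ 0; add h_6 = 32/15x_3^3 + 416/45x_3^2 + 36/5x_3 + 4/45 to the basis.

The other S-polynomials (S(f_1,h_4), S(f_2,h_4), S(f_3,h_4), S(f_1,h_5), S(f_2,h_5), S(f_3,h_5), S(h_4,h_5), S(f_1,h_6), S(f_2,h_6), S(f_3,h_6), S(h_4,h_6), S(h_5,h_6)) all reduce to 0 modulo the current basis, so we have a Gröbner basis.
Inter-reduce: drop elements whose leading term is divisible by another's, tail-reduce, and make monic.
Reduced Gröbner basis: {x_1 + 4/3x_3 + 4/3, x_2 - 8/15x_3^2 - 12/5x_3 - 43/15, x_3^3 + 13/3x_3^2 + 27/8x_3 + 1/24}.
Label its elements g_1 = x_1 + 4/3x_3 + 4/3, g_2 = x_2 - 8/15x_3^2 - 12/5x_3 - 43/15, g_3 = x_3^3 + 13/3x_3^2 + 27/8x_3 + 1/24.

Reduce p = -4x_1^2 - 2x_1 + 64/9x_3^2 + 104/9x_3 + 40/9 modulo G:
  leading term x_1^2: subtract (-4x_1)·g_1 from -4x_1^2 - 2x_1 + 64/9x_3^2 + 104/9x_3 + 40/9 → 16/3x_1x_3 + 10/3x_1 + 64/9x_3^2 + 104/9x_3 + 40/9
  leading term x_1x_3: subtract (16/3x_3)·g_1 from 16/3x_1x_3 + 10/3x_1 + 64/9x_3^2 + 104/9x_3 + 40/9 → 10/3x_1 + 40/9x_3 + 40/9
  leading term x_1: subtract (10/3)·g_1 from 10/3x_1 + 40/9x_3 + 40/9 → 0
  normal form = 0.
Since the normal form is 0, p ∈ I.

The remainder on division by a Gröbner basis is unique — it is the normal form.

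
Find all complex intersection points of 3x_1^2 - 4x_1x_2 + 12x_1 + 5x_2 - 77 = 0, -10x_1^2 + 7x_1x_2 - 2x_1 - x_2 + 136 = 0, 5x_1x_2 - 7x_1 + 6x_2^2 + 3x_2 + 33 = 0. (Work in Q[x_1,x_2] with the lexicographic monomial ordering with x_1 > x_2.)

Compute a lex Gröbner basis by Buchberger's algorithm.
f_1 = 3x_1^2 - 4x_1x_2 + 12x_1 + 5x_2 - 77, LT = x_1^2.
f_2 = -10x_1^2 + 7x_1x_2 - 2x_1 - x_2 + 136, LT = x_1^2.
f_3 = 5x_1x_2 - 7x_1 + 6x_2^2 + 3x_2 + 33, LT = x_1x_2.

S(f_1,f_2): lcm = x_1^2. S = -19/30x_1x_2 + 19/5x_1 + 47/30x_2 - 181/15.
  leading term x_1x_2: subtract (-19/150)·f_3 from -19/30x_1x_2 + 19/5x_1 + 47/30x_2 - 181/15 → 437/150x_1 + 19/25x_2^2 + 146/75x_2 - 1183/150
  leading term x_1: no divisor's leading term divides it; move 437/150x_1 to the remainder.
  leading term x_2^2: no divisor's leading term divides it; move 19/25x_2^2 to the remainder.
  leading term x_2: no divisor's leading term divides it; move 146/75x_2 to the remainder.
  leading term 1: no divisor's leading term divides it; move -1183/150 to the remainder.
  remainder 437/150x_1 + 19/25x_2^2 + 146/75x_2 - 1183/150 ≠ 0; add h_4 = 437/150x_1 + 19/25x_2^2 + 146/75x_2 - 1183/150 to the basis.

S(f_1,f_3): lcm = x_1^2x_2. S = 7/5x_1^2 - 38/15x_1x_2^2 + 17/5x_1x_2 - 33/5x_1 + 5/3x_2^2 - 77/3x_2.
  leading term x_1^2: subtract (7/15)·f_1 from 7/5x_1^2 - 38/15x_1x_2^2 + 17/5x_1x_2 - 33/5x_1 + 5/3x_2^2 - 77/3x_2 → -38/15x_1x_2^2 + 79/15x_1x_2 - 61/5x_1 + 5/3x_2^2 - 28x_2 + 539/15
  leading term x_1x_2^2: subtract (-38/75x_2)·f_3 from -38/15x_1x_2^2 + 79/15x_1x_2 - 61/5x_1 + 5/3x_2^2 - 28x_2 + 539/15 → 43/25x_1x_2 - 61/5x_1 + 76/25x_2^3 + 239/75x_2^2 - 282/25x_2 + 539/15
  leading term x_1x_2: subtract (43/125)·f_3 from 43/25x_1x_2 - 61/5x_1 + 76/25x_2^3 + 239/75x_2^2 - 282/25x_2 + 539/15 → -1224/125x_1 + 76/25x_2^3 + 421/375x_2^2 - 1539/125x_2 + 9218/375
  leading term x_1: subtract (-7344/2185)·h_4 from -1224/125x_1 + 76/25x_2^3 + 421/375x_2^2 - 1539/125x_2 + 9218/375 → 76/25x_2^3 + 6343/1725x_2^2 - 63027/10925x_2 - 63142/32775
  leading term x_2^3: no divisor's leading term divides it; move 76/25x_2^3 to the remainder.
  leading term x_2^2: no divisor's leading term divides it; move 6343/1725x_2^2 to the remainder.
  leading term x_2: no divisor's leading term divides it; move -63027/10925x_2 to the remainder.
  leading term 1: no divisor's leading term divides it; move -63142/32775 to the remainder.
  remainder 76/25x_2^3 + 6343/1725x_2^2 - 63027/10925x_2 - 63142/32775 ≠ 0; add h_5 = 76/25x_2^3 + 6343/1725x_2^2 - 63027/10925x_2 - 63142/32775 to the basis.

S(f_2,f_3): lcm = x_1^2x_2. S = 7/5x_1^2 - 19/10x_1x_2^2 - 2/5x_1x_2 - 33/5x_1 + 1/10x_2^2 - 68/5x_2.
  leading term x_1^2: subtract (7/15)·f_1 from 7/5x_1^2 - 19/10x_1x_2^2 - 2/5x_1x_2 - 33/5x_1 + 1/10x_2^2 - 68/5x_2 → -19/10x_1x_2^2 + 22/15x_1x_2 - 61/5x_1 + 1/10x_2^2 - 239/15x_2 + 539/15
  leading term x_1x_2^2: subtract (-19/50x_2)·f_3 from -19/10x_1x_2^2 + 22/15x_1x_2 - 61/5x_1 + 1/10x_2^2 - 239/15x_2 + 539/15 → -179/150x_1x_2 - 61/5x_1 + 57/25x_2^3 + 31/25x_2^2 - 509/150x_2 + 539/15
  leading term x_1x_2: subtract (-179/750)·f_3 from -179/150x_1x_2 - 61/5x_1 + 57/25x_2^3 + 31/25x_2^2 - 509/150x_2 + 539/15 → -10403/750x_1 + 57/25x_2^3 + 334/125x_2^2 - 1004/375x_2 + 32857/750
  leading term x_1: subtract (-10403/2185)·h_4 from -10403/750x_1 + 57/25x_2^3 + 334/125x_2^2 - 1004/375x_2 + 32857/750 → 57/25x_2^3 + 3617/575x_2^2 + 72006/10925x_2 + 68392/10925
  leading term x_2^3: subtract (3/4)·h_5 from 57/25x_2^3 + 3617/575x_2^2 + 72006/10925x_2 + 68392/10925 → 325/92x_2^2 + 95421/8740x_2 + 33671/4370
  leading term x_2^2: no divisor's leading term divides it; move 325/92x_2^2 to the remainder.
  leading term x_2: no divisor's leading term divides it; move 95421/8740x_2 to the remainder.
  leading term 1: no divisor's leading term divides it; move 33671/4370 to the remainder.
  remainder 325/92x_2^2 + 95421/8740x_2 + 33671/4370 ≠ 0; add h_6 = 325/92x_2^2 + 95421/8740x_2 + 33671/4370 to the basis.

S(f_1,h_4): lcm = x_1^2. S = -6/23x_1x_2^2 - 2624/1311x_1x_2 + 2931/437x_1 + 5/3x_2 - 77/3.
  leading term x_1x_2^2: subtract (-6/115x_2)·f_3 from -6/23x_1x_2^2 - 2624/1311x_1x_2 + 2931/437x_1 + 5/3x_2 - 77/3 → -15514/6555x_1x_2 + 2931/437x_1 + 36/115x_2^3 + 18/115x_2^2 + 1169/345x_2 - 77/3
  leading term x_1x_2: subtract (-15514/32775)·f_3 from -15514/6555x_1x_2 + 2931/437x_1 + 36/115x_2^3 + 18/115x_2^2 + 1169/345x_2 - 77/3 → 111227/32775x_1 + 36/115x_2^3 + 32738/10925x_2^2 + 157597/32775x_2 - 329263/32775
  leading term x_1: subtract (222454/190969)·h_4 from 111227/32775x_1 + 36/115x_2^3 + 32738/10925x_2^2 + 157597/32775x_2 - 329263/32775 → 36/115x_2^3 + 106104/50255x_2^2 + 2426107/954845x_2 - 820426/954845
  leading term x_2^3: subtract (45/437)·h_5 from 36/115x_2^3 + 106104/50255x_2^2 + 2426107/954845x_2 - 820426/954845 → 17415/10051x_2^2 + 598670/190969x_2 - 126200/190969
  leading term x_2^2: subtract (13932/28405)·h_6 from 17415/10051x_2^2 + 598670/190969x_2 - 126200/190969 → -5990591/2698475x_2 - 11981182/2698475
  leading term x_2: no divisor's leading term divides it; move -5990591/2698475x_2 to the remainder.
  leading term 1: no divisor's leading term divides it; move -11981182/2698475 to the remainder.
  remainder -5990591/2698475x_2 - 11981182/2698475 ≠ 0; add h_7 = -5990591/2698475x_2 - 11981182/2698475 to the basis.

The other S-polynomials (S(f_2,h_4), S(f_3,h_4), S(f_1,h_5), S(f_2,h_5), S(f_3,h_5), S(h_4,h_5), S(f_1,h_6), S(f_2,h_6), S(f_3,h_6), S(h_4,h_6), S(h_5,h_6), S(f_1,h_7), S(f_2,h_7), S(f_3,h_7), S(h_4,h_7), S(h_5,h_7), S(h_6,h_7)) all reduce to 0 modulo the current basis, so we have a Gröbner basis.
Inter-reduce: drop elements whose leading term is divisible by another's, tail-reduce, and make monic.
Reduced Gröbner basis: {x_1 - 3, x_2 + 2}.

From the last basis element, x_2 + 2 = 0, so x_2 takes values in {-2}. Each choice, substituted upward through the basis, yields the corresponding point(s) of the solution set.
  x_2 = -2: the earlier basis element becomes x_1 - 3 = 0, giving x_1 = 3 — point (3, -2).
Each listed point satisfies every original equation (direct substitution).

{(3, -2)}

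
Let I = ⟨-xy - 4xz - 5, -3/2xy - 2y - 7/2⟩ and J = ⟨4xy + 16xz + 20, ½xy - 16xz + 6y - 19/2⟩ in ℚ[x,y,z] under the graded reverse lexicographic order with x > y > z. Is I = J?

Two ideals are equal iff their reduced Gröbner bases coincide (the reduced basis is unique for a fixed ordering).
Buchberger on the first generating set:
f_1 = -xy - 4xz - 5, LT = xy.
f_2 = -3/2xy - 2y - 7/2, LT = xy.

S(f_1,f_2): lcm = xy. S = 4xz - 4/3y + 8/3.
  leading term xz: no divisor's leading term divides it; move 4xz to the remainder.
  leading term y: no divisor's leading term divides it; move -4/3y to the remainder.
  leading term 1: no divisor's leading term divides it; move 8/3 to the remainder.
  remainder 4xz - 4/3y + 8/3 ≠ 0; add g_3 = 4xz - 4/3y + 8/3 to the basis.

S(f_1,g_3): lcm = xyz. S = 4xz² + ⅓y² - ⅔y + 5z.
  leading term xz²: subtract (z)·g_3 from 4xz² + ⅓y² - ⅔y + 5z → ⅓y² + 4/3yz - ⅔y + 7/3z
  leading term y²: no divisor's leading term divides it; move ⅓y² to the remainder.
  leading term yz: no divisor's leading term divides it; move 4/3yz to the remainder.
  leading term y: no divisor's leading term divides it; move -⅔y to the remainder.
  leading term z: no divisor's leading term divides it; move 7/3z to the remainder.
  remainder ⅓y² + 4/3yz - ⅔y + 7/3z ≠ 0; add g_4 = ⅓y² + 4/3yz - ⅔y + 7/3z to the basis.

S(f_2,g_3): lcm = xyz. S = ⅓y² + 4/3yz - ⅔y + 7/3z.
  leading term y²: subtract (1)·g_4 from ⅓y² + 4/3yz - ⅔y + 7/3z → 0
  remainder 0.

S(f_1,g_4): lcm = xy². S = 2xy - 7xz + 5y.
  leading term xy: subtract (-2)·f_1 from 2xy - 7xz + 5y → -15xz + 5y - 10
  leading term xz: subtract (-15/4)·g_3 from -15xz + 5y - 10 → 0
  remainder 0.

S(f_2,g_4): lcm = xy². S = -4xyz + 2xy + 4/3y² - 7xz + 7/3y.
  leading term xyz: subtract (4z)·f_1 from -4xyz + 2xy + 4/3y² - 7xz + 7/3y → 16xz² + 2xy + 4/3y² - 7xz + 7/3y + 20z
  leading term xz²: subtract (4z)·g_3 from 16xz² + 2xy + 4/3y² - 7xz + 7/3y + 20z → 2xy + 4/3y² - 7xz + 16/3yz + 7/3y + 28/3z
  leading term xy: subtract (-2)·f_1 from 2xy + 4/3y² - 7xz + 16/3yz + 7/3y + 28/3z → 4/3y² - 15xz + 16/3yz + 7/3y + 28/3z - 10
  leading term y²: subtract (4)·g_4 from 4/3y² - 15xz + 16/3yz + 7/3y + 28/3z - 10 → -15xz + 5y - 10
  leading term xz: subtract (-15/4)·g_3 from -15xz + 5y - 10 → 0
  remainder 0.

S(g_3,g_4): leading monomials are coprime, so the S-polynomial reduces to 0 (Buchberger's first criterion).
Every S-polynomial of the final basis reduces to 0, so we have a Gröbner basis.
Inter-reduce: drop elements whose leading term is divisible by another's, tail-reduce, and make monic.
Reduced Gröbner basis: {xy + 4/3y + 7/3, y² + 4yz - 2y + 7z, xz - ⅓y + ⅔}.

Buchberger on the second generating set:
h_1 = 4xy + 16xz + 20, LT = xy.
h_2 = ½xy - 16xz + 6y - 19/2, LT = xy.

S(h_1,h_2): lcm = xy. S = 36xz - 12y + 24.
  leading term xz: no divisor's leading term divides it; move 36xz to the remainder.
  leading term y: no divisor's leading term divides it; move -12y to the remainder.
  leading term 1: no divisor's leading term divides it; move 24 to the remainder.
  remainder 36xz - 12y + 24 ≠ 0; add k_3 = 36xz - 12y + 24 to the basis.

S(h_1,k_3): lcm = xyz. S = 4xz² + ⅓y² - ⅔y + 5z.
  leading term xz²: subtract (1/9z)·k_3 from 4xz² + ⅓y² - ⅔y + 5z → ⅓y² + 4/3yz - ⅔y + 7/3z
  leading term y²: no divisor's leading term divides it; move ⅓y² to the remainder.
  leading term yz: no divisor's leading term divides it; move 4/3yz to the remainder.
  leading term y: no divisor's leading term divides it; move -⅔y to the remainder.
  leading term z: no divisor's leading term divides it; move 7/3z to the remainder.
  remainder ⅓y² + 4/3yz - ⅔y + 7/3z ≠ 0; add k_4 = ⅓y² + 4/3yz - ⅔y + 7/3z to the basis.

S(h_2,k_3): lcm = xyz. S = -32xz² + ⅓y² + 12yz - ⅔y - 19z.
  leading term xz²: subtract (-8/9z)·k_3 from -32xz² + ⅓y² + 12yz - ⅔y - 19z → ⅓y² + 4/3yz - ⅔y + 7/3z
  leading term y²: subtract (1)·k_4 from ⅓y² + 4/3yz - ⅔y + 7/3z → 0
  remainder 0.

S(h_1,k_4): lcm = xy². S = 2xy - 7xz + 5y.
  leading term xy: subtract (½)·h_1 from 2xy - 7xz + 5y → -15xz + 5y - 10
  leading term xz: subtract (-5/12)·k_3 from -15xz + 5y - 10 → 0
  remainder 0.

S(h_2,k_4): lcm = xy². S = -36xyz + 2xy + 12y² - 7xz - 19y.
  leading term xyz: subtract (-9z)·h_1 from -36xyz + 2xy + 12y² - 7xz - 19y → 144xz² + 2xy + 12y² - 7xz - 19y + 180z
  leading term xz²: subtract (4z)·k_3 from 144xz² + 2xy + 12y² - 7xz - 19y + 180z → 2xy + 12y² - 7xz + 48yz - 19y + 84z
  leading term xy: subtract (½)·h_1 from 2xy + 12y² - 7xz + 48yz - 19y + 84z → 12y² - 15xz + 48yz - 19y + 84z - 10
  leading term y²: subtract (36)·k_4 from 12y² - 15xz + 48yz - 19y + 84z - 10 → -15xz + 5y - 10
  leading term xz: subtract (-5/12)·k_3 from -15xz + 5y - 10 → 0
  remainder 0.

S(k_3,k_4): leading monomials are coprime, so the S-polynomial reduces to 0 (Buchberger's first criterion).
Every S-polynomial of the final basis reduces to 0, so we have a Gröbner basis.
Inter-reduce: drop elements whose leading term is divisible by another's, tail-reduce, and make monic.
Reduced Gröbner basis: {xy + 4/3y + 7/3, y² + 4yz - 2y + 7z, xz - ⅓y + ⅔}.

Same reduced basis, so the two generating sets span the same ideal.

Yes, the ideals are equal.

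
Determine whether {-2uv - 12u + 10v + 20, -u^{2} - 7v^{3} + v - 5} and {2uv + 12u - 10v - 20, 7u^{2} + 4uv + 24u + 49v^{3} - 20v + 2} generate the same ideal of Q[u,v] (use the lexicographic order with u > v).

Equality of ideals is decidable: compute both reduced Gröbner bases (unique for the ordering) and check whether they agree.
Buchberger on the first generating set:
f_1 = -2uv - 12u + 10v + 20, LT = uv.
f_2 = -u^{2} - 7v^{3} + v - 5, LT = u^{2}.

S(f_1,f_2): lcm = u^{2}v. S = 6u^{2} - 5uv - 10u - 7v^{4} + v^{2} - 5v.
  leading term u^{2}: subtract (-6)·f_2 from 6u^{2} - 5uv - 10u - 7v^{4} + v^{2} - 5v → -5uv - 10u - 7v^{4} - 42v^{3} + v^{2} + v - 30
  leading term uv: subtract (\tfrac{5}{2})·f_1 from -5uv - 10u - 7v^{4} - 42v^{3} + v^{2} + v - 30 → 20u - 7v^{4} - 42v^{3} + v^{2} - 24v - 80
  leading term u: no divisor's leading term divides it; move 20u to the remainder.
  leading term v^{4}: no divisor's leading term divides it; move -7v^{4} to the remainder.
  leading term v^{3}: no divisor's leading term divides it; move -42v^{3} to the remainder.
  leading term v^{2}: no divisor's leading term divides it; move v^{2} to the remainder.
  leading term v: no divisor's leading term divides it; move -24v to the remainder.
  leading term 1: no divisor's leading term divides it; move -80 to the remainder.
  remainder 20u - 7v^{4} - 42v^{3} + v^{2} - 24v - 80 ≠ 0; add g_3 = 20u - 7v^{4} - 42v^{3} + v^{2} - 24v - 80 to the basis.

S(f_1,g_3): lcm = uv. S = 6u + \tfrac{7}{20}v^{5} + \tfrac{21}{10}v^{4} - \tfrac{1}{20}v^{3} + \tfrac{6}{5}v^{2} - v - 10.
  leading term u: subtract (\tfrac{3}{10})·g_3 from 6u + \tfrac{7}{20}v^{5} + \tfrac{21}{10}v^{4} - \tfrac{1}{20}v^{3} + \tfrac{6}{5}v^{2} - v - 10 → \tfrac{7}{20}v^{5} + \tfrac{21}{5}v^{4} + \tfrac{251}{20}v^{3} + \tfrac{9}{10}v^{2} + \tfrac{31}{5}v + 14
  leading term v^{5}: no divisor's leading term divides it; move \tfrac{7}{20}v^{5} to the remainder.
  leading term v^{4}: no divisor's leading term divides it; move \tfrac{21}{5}v^{4} to the remainder.
  leading term v^{3}: no divisor's leading term divides it; move \tfrac{251}{20}v^{3} to the remainder.
  leading term v^{2}: no divisor's leading term divides it; move \tfrac{9}{10}v^{2} to the remainder.
  leading term v: no divisor's leading term divides it; move \tfrac{31}{5}v to the remainder.
  leading term 1: no divisor's leading term divides it; move 14 to the remainder.
  remainder \tfrac{7}{20}v^{5} + \tfrac{21}{5}v^{4} + \tfrac{251}{20}v^{3} + \tfrac{9}{10}v^{2} + \tfrac{31}{5}v + 14 ≠ 0; add g_4 = \tfrac{7}{20}v^{5} + \tfrac{21}{5}v^{4} + \tfrac{251}{20}v^{3} + \tfrac{9}{10}v^{2} + \tfrac{31}{5}v + 14 to the basis.

The other S-polynomials (S(f_2,g_3), S(f_1,g_4), S(f_2,g_4), S(g_3,g_4)) all reduce to 0 modulo the current basis, so we have a Gröbner basis.
Inter-reduce: drop elements whose leading term is divisible by another's, tail-reduce, and make monic.
Reduced Gröbner basis: {u - \tfrac{7}{20}v^{4} - \tfrac{21}{10}v^{3} + \tfrac{1}{20}v^{2} - \tfrac{6}{5}v - 4, v^{5} + 12v^{4} + \tfrac{251}{7}v^{3} + \tfrac{18}{7}v^{2} + \tfrac{124}{7}v + 40}.

Buchberger on the second generating set:
h_1 = 2uv + 12u - 10v - 20, LT = uv.
h_2 = 7u^{2} + 4uv + 24u + 49v^{3} - 20v + 2, LT = u^{2}.

S(h_1,h_2): lcm = u^{2}v. S = 6u^{2} - \tfrac{4}{7}uv^{2} - \tfrac{59}{7}uv - 10u - 7v^{4} + \tfrac{20}{7}v^{2} - \tfrac{2}{7}v.
  leading term u^{2}: subtract (\tfrac{6}{7})·h_2 from 6u^{2} - \tfrac{4}{7}uv^{2} - \tfrac{59}{7}uv - 10u - 7v^{4} + \tfrac{20}{7}v^{2} - \tfrac{2}{7}v → -\tfrac{4}{7}uv^{2} - \tfrac{83}{7}uv - \tfrac{214}{7}u - 7v^{4} - 42v^{3} + \tfrac{20}{7}v^{2} + \tfrac{118}{7}v - \tfrac{12}{7}
  leading term uv^{2}: subtract (-\tfrac{2}{7}v)·h_1 from -\tfrac{4}{7}uv^{2} - \tfrac{83}{7}uv - \tfrac{214}{7}u - 7v^{4} - 42v^{3} + \tfrac{20}{7}v^{2} + \tfrac{118}{7}v - \tfrac{12}{7} → -\tfrac{59}{7}uv - \tfrac{214}{7}u - 7v^{4} - 42v^{3} + \tfrac{78}{7}v - \tfrac{12}{7}
  leading term uv: subtract (-\tfrac{59}{14})·h_1 from -\tfrac{59}{7}uv - \tfrac{214}{7}u - 7v^{4} - 42v^{3} + \tfrac{78}{7}v - \tfrac{12}{7} → 20u - 7v^{4} - 42v^{3} - 31v - 86
  leading term u: no divisor's leading term divides it; move 20u to the remainder.
  leading term v^{4}: no divisor's leading term divides it; move -7v^{4} to the remainder.
  leading term v^{3}: no divisor's leading term divides it; move -42v^{3} to the remainder.
  leading term v: no divisor's leading term divides it; move -31v to the remainder.
  leading term 1: no divisor's leading term divides it; move -86 to the remainder.
  remainder 20u - 7v^{4} - 42v^{3} - 31v - 86 ≠ 0; add k_3 = 20u - 7v^{4} - 42v^{3} - 31v - 86 to the basis.

S(h_1,k_3): lcm = uv. S = 6u + \tfrac{7}{20}v^{5} + \tfrac{21}{10}v^{4} + \tfrac{31}{20}v^{2} - \tfrac{7}{10}v - 10.
  leading term u: subtract (\tfrac{3}{10})·k_3 from 6u + \tfrac{7}{20}v^{5} + \tfrac{21}{10}v^{4} + \tfrac{31}{20}v^{2} - \tfrac{7}{10}v - 10 → \tfrac{7}{20}v^{5} + \tfrac{21}{5}v^{4} + \tfrac{63}{5}v^{3} + \tfrac{31}{20}v^{2} + \tfrac{43}{5}v + \tfrac{79}{5}
  leading term v^{5}: no divisor's leading term divides it; move \tfrac{7}{20}v^{5} to the remainder.
  leading term v^{4}: no divisor's leading term divides it; move \tfrac{21}{5}v^{4} to the remainder.
  leading term v^{3}: no divisor's leading term divides it; move \tfrac{63}{5}v^{3} to the remainder.
  leading term v^{2}: no divisor's leading term divides it; move \tfrac{31}{20}v^{2} to the remainder.
  leading term v: no divisor's leading term divides it; move \tfrac{43}{5}v to the remainder.
  leading term 1: no divisor's leading term divides it; move \tfrac{79}{5} to the remainder.
  remainder \tfrac{7}{20}v^{5} + \tfrac{21}{5}v^{4} + \tfrac{63}{5}v^{3} + \tfrac{31}{20}v^{2} + \tfrac{43}{5}v + \tfrac{79}{5} ≠ 0; add k_4 = \tfrac{7}{20}v^{5} + \tfrac{21}{5}v^{4} + \tfrac{63}{5}v^{3} + \tfrac{31}{20}v^{2} + \tfrac{43}{5}v + \tfrac{79}{5} to the basis.

The other S-polynomials (S(h_2,k_3), S(h_1,k_4), S(h_2,k_4), S(k_3,k_4)) all reduce to 0 modulo the current basis, so we have a Gröbner basis.
Inter-reduce: drop elements whose leading term is divisible by another's, tail-reduce, and make monic.
Reduced Gröbner basis: {u - \tfrac{7}{20}v^{4} - \tfrac{21}{10}v^{3} - \tfrac{31}{20}v - \tfrac{43}{10}, v^{5} + 12v^{4} + 36v^{3} + \tfrac{31}{7}v^{2} + \tfrac{172}{7}v + \tfrac{316}{7}}.

The bases are distinct; the ideals are different.

No, the ideals differ.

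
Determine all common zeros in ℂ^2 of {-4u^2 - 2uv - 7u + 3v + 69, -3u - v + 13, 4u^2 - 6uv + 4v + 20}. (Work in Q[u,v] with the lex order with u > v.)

Compute a lex Gröbner basis by Buchberger's algorithm.
f_1 = -4u^2 - 2uv - 7u + 3v + 69, LT = u^2.
f_2 = -3u - v + 13, LT = u.
f_3 = 4u^2 - 6uv + 4v + 20, LT = u^2.

S(f_1,f_2): lcm = u^2. S = 1/6uv + 73/12u - 3/4v - 69/4.
  leading term uv: subtract (-1/18v)·f_2 from 1/6uv + 73/12u - 3/4v - 69/4 → 73/12u - 1/18v^2 - 1/36v - 69/4
  leading term u: subtract (-73/36)·f_2 from 73/12u - 1/18v^2 - 1/36v - 69/4 → -1/18v^2 - 37/18v + 82/9
  leading term v^2: no divisor's leading term divides it; move -1/18v^2 to the remainder.
  leading term v: no divisor's leading term divides it; move -37/18v to the remainder.
  leading term 1: no divisor's leading term divides it; move 82/9 to the remainder.
  remainder -1/18v^2 - 37/18v + 82/9 ≠ 0; add h_4 = -1/18v^2 - 37/18v + 82/9 to the basis.

S(f_1,f_3): lcm = u^2. S = 2uv + 7/4u - 7/4v - 89/4.
  leading term uv: subtract (-2/3v)·f_2 from 2uv + 7/4u - 7/4v - 89/4 → 7/4u - 2/3v^2 + 83/12v - 89/4
  leading term u: subtract (-7/12)·f_2 from 7/4u - 2/3v^2 + 83/12v - 89/4 → -2/3v^2 + 19/3v - 44/3
  leading term v^2: subtract (12)·h_4 from -2/3v^2 + 19/3v - 44/3 → 31v - 124
  leading term v: no divisor's leading term divides it; move 31v to the remainder.
  leading term 1: no divisor's leading term divides it; move -124 to the remainder.
  remainder 31v - 124 ≠ 0; add h_5 = 31v - 124 to the basis.

The other S-polynomials (S(f_2,f_3), S(f_1,h_4), S(f_2,h_4), S(f_3,h_4), S(f_1,h_5), S(f_2,h_5), S(f_3,h_5), S(h_4,h_5)) all reduce to 0 modulo the current basis, so we have a Gröbner basis.
Inter-reduce: drop elements whose leading term is divisible by another's, tail-reduce, and make monic.
Reduced Gröbner basis: {u - 3, v - 4}.

The lex basis is triangular: the last element involves only v. Solving v - 4 = 0 gives v ∈ {4}; substituting each value into the earlier elements determines the remaining variables.
  v = 4: the earlier basis element becomes u - 3 = 0, giving u = 3 — point (3, 4).
Substituting each solution back into the original system confirms all equations vanish.

{(3, 4)}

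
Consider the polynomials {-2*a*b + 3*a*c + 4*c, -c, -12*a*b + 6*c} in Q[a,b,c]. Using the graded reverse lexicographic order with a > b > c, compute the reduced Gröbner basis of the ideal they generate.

The reduced Gröbner basis is the canonical form of the ideal for this ordering.

f_1 = -2*a*b + 3*a*c + 4*c, LT = a*b.
f_2 = -c, LT = c.
f_3 = -12*a*b + 6*c, LT = a*b.

S(f_1,f_2): leading monomials are coprime, so the S-polynomial reduces to 0 (Buchberger's first criterion).
S(f_1,f_3): lcm = a*b. S = -3/2*a*c - 3/2*c.
  leading term a*c: subtract (3/2*a)·f_2 from -3/2*a*c - 3/2*c → -3/2*c
  leading term c: subtract (3/2)·f_2 from -3/2*c → 0
  remainder 0.

S(f_2,f_3): leading monomials are coprime, so the S-polynomial reduces to 0 (Buchberger's first criterion).
Every S-polynomial of the final basis reduces to 0, so we have a Gröbner basis.
Inter-reduce: drop elements whose leading term is divisible by another's, tail-reduce, and make monic.

G = {a*b, c}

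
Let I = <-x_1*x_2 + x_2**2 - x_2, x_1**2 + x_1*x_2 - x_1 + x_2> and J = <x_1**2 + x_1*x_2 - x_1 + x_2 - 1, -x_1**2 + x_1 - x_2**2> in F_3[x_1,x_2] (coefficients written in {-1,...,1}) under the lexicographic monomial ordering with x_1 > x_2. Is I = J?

No, the ideals differ.

For a fixed monomial order, each ideal has a unique reduced Gröbner basis; comparing bases decides equality.
Buchberger on the first generating set:
f_1 = -x_1*x_2 + x_2**2 - x_2, LT = x_1*x_2.
f_2 = x_1**2 + x_1*x_2 - x_1 + x_2, LT = x_1**2.

S(f_1,f_2): lcm = x_1**2*x_2. S = x_1*x_2**2 - x_1*x_2 - x_2**2.
  leading term x_1*x_2**2: subtract (-x_2)·f_1 from x_1*x_2**2 - x_1*x_2 - x_2**2 → -x_1*x_2 + x_2**3 + x_2**2
  leading term x_1*x_2: subtract (1)·f_1 from -x_1*x_2 + x_2**3 + x_2**2 → x_2**3 + x_2
  leading term x_2**3: no divisor's leading term divides it; move x_2**3 to the remainder.
  leading term x_2: no divisor's leading term divides it; move x_2 to the remainder.
  remainder x_2**3 + x_2 ≠ 0; add g_3 = x_2**3 + x_2 to the basis.

The other S-polynomials (S(f_1,g_3), S(f_2,g_3)) all reduce to 0 modulo the current basis, so we have a Gröbner basis.
Inter-reduce: drop elements whose leading term is divisible by another's, tail-reduce, and make monic.
Reduced Gröbner basis: {x_1**2 - x_1 + x_2**2, x_1*x_2 - x_2**2 + x_2, x_2**3 + x_2}.

Buchberger on the second generating set:
h_1 = x_1**2 + x_1*x_2 - x_1 + x_2 - 1, LT = x_1**2.
h_2 = -x_1**2 + x_1 - x_2**2, LT = x_1**2.

S(h_1,h_2): lcm = x_1**2. S = x_1*x_2 - x_2**2 + x_2 - 1.
  leading term x_1*x_2: no divisor's leading term divides it; move x_1*x_2 to the remainder.
  leading term x_2**2: no divisor's leading term divides it; move -x_2**2 to the remainder.
  leading term x_2: no divisor's leading term divides it; move x_2 to the remainder.
  leading term 1: no divisor's leading term divides it; move -1 to the remainder.
  remainder x_1*x_2 - x_2**2 + x_2 - 1 ≠ 0; add k_3 = x_1*x_2 - x_2**2 + x_2 - 1 to the basis.

S(h_1,k_3): lcm = x_1**2*x_2. S = -x_1*x_2**2 + x_1*x_2 + x_1 + x_2**2 - x_2.
  leading term x_1*x_2**2: subtract (-x_2)·k_3 from -x_1*x_2**2 + x_1*x_2 + x_1 + x_2**2 - x_2 → x_1*x_2 + x_1 - x_2**3 - x_2**2 + x_2
  leading term x_1*x_2: subtract (1)·k_3 from x_1*x_2 + x_1 - x_2**3 - x_2**2 + x_2 → x_1 - x_2**3 + 1
  leading term x_1: no divisor's leading term divides it; move x_1 to the remainder.
  leading term x_2**3: no divisor's leading term divides it; move -x_2**3 to the remainder.
  leading term 1: no divisor's leading term divides it; move 1 to the remainder.
  remainder x_1 - x_2**3 + 1 ≠ 0; add k_4 = x_1 - x_2**3 + 1 to the basis.

S(h_1,k_4): lcm = x_1**2. S = x_1*x_2**3 + x_1*x_2 + x_1 + x_2 - 1.
  leading term x_1*x_2**3: subtract (x_2**2)·k_3 from x_1*x_2**3 + x_1*x_2 + x_1 + x_2 - 1 → x_1*x_2 + x_1 + x_2**4 - x_2**3 + x_2**2 + x_2 - 1
  leading term x_1*x_2: subtract (1)·k_3 from x_1*x_2 + x_1 + x_2**4 - x_2**3 + x_2**2 + x_2 - 1 → x_1 + x_2**4 - x_2**3 - x_2**2
  leading term x_1: subtract (1)·k_4 from x_1 + x_2**4 - x_2**3 - x_2**2 → x_2**4 - x_2**2 - 1
  leading term x_2**4: no divisor's leading term divides it; move x_2**4 to the remainder.
  leading term x_2**2: no divisor's leading term divides it; move -x_2**2 to the remainder.
  leading term 1: no divisor's leading term divides it; move -1 to the remainder.
  remainder x_2**4 - x_2**2 - 1 ≠ 0; add k_5 = x_2**4 - x_2**2 - 1 to the basis.

The other S-polynomials (S(h_2,k_3), S(h_2,k_4), S(k_3,k_4), S(h_1,k_5), S(h_2,k_5), S(k_3,k_5), S(k_4,k_5)) all reduce to 0 modulo the current basis, so we have a Gröbner basis.
Inter-reduce: drop elements whose leading term is divisible by another's, tail-reduce, and make monic.
Reduced Gröbner basis: {x_1 - x_2**3 + 1, x_2**4 - x_2**2 - 1}.

The bases are distinct; the ideals are different.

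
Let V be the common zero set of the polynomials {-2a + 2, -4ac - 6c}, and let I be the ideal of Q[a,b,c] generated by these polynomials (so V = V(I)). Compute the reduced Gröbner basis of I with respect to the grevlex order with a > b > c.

This is the nonlinear analogue of row-reducing a linear system.

f_1 = -2a + 2, LT = a.
f_2 = -4ac - 6c, LT = ac.

S(f_1,f_2): lcm = ac. S = -5/2c.
  leading term c: no divisor's leading term divides it; move -5/2c to the remainder.
  remainder -5/2c ≠ 0; add g_3 = -5/2c to the basis.

The other S-polynomials (S(f_1,g_3), S(f_2,g_3)) all reduce to 0 modulo the current basis, so we have a Gröbner basis.
Inter-reduce: drop elements whose leading term is divisible by another's, tail-reduce, and make monic.

G = {a - 1, c}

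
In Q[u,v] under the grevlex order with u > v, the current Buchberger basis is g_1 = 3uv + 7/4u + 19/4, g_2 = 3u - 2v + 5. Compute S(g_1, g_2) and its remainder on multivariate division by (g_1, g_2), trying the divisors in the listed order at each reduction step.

S(g_1, g_2) = 2/3v^2 + 7/12u - 5/3v + 19/12; remainder on division = 2/3v^2 - 23/18v + 11/18.

lcm(LM(g_1), LM(g_2)) = uv.
S = (lcm/LT(g_1))·g_1 − (lcm/LT(g_2))·g_2 = 2/3v^2 + 7/12u - 5/3v + 19/12.
Reduce S modulo (g_1, g_2) in that order:
  leading term v^2: no divisor's leading term divides it; move 2/3v^2 to the remainder.
  leading term u: subtract (7/36)·g_2 from 7/12u - 5/3v + 19/12 → -23/18v + 11/18
  leading term v: no divisor's leading term divides it; move -23/18v to the remainder.
  leading term 1: no divisor's leading term divides it; move 11/18 to the remainder.
The remainder 2/3v^2 - 23/18v + 11/18 is nonzero, so it would be added as the next basis element.
This is the inner loop of Buchberger's algorithm — each nonzero remainder becomes a new basis element.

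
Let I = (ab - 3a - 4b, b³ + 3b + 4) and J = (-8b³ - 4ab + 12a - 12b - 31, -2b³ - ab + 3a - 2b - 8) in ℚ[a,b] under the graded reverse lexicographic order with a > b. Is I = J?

No, the ideals differ.

For a fixed monomial order, each ideal has a unique reduced Gröbner basis; comparing bases decides equality.
Buchberger on the first generating set:
f_1 = ab - 3a - 4b, LT = ab.
f_2 = b³ + 3b + 4, LT = b³.

S(f_1,f_2): lcm = ab³. S = -3ab² - 4b³ - 3ab - 4a.
  reduce S modulo (f_1, f_2):
  remainder -12b² - 40a - 36b + 16 ≠ 0; add g_3 = -12b² - 40a - 36b + 16 to the basis.

S(f_1,g_3): lcm = ab². S = -10/3a² - 6ab - 4b² + 4/3a.
  reduce S modulo (f_1, f_2, g_3):
  remainder -10/3a² - 10/3a - 12b - 16/3 ≠ 0; add g_4 = -10/3a² - 10/3a - 12b - 16/3 to the basis.

The other S-polynomials (S(f_2,g_3), S(f_1,g_4), S(f_2,g_4), S(g_3,g_4)) all reduce to 0 modulo the current basis, so we have a Gröbner basis.
Inter-reduce: drop elements whose leading term is divisible by another's, tail-reduce, and make monic.
Reduced Gröbner basis: {a² + a + 18/5b + 8/5, ab - 3a - 4b, b² + 10/3a + 3b - 4/3}.

Buchberger on the second generating set:
h_1 = -8b³ - 4ab + 12a - 12b - 31, LT = b³.
h_2 = -2b³ - ab + 3a - 2b - 8, LT = b³.

S(h_1,h_2): lcm = b³. S = ½b - ⅛.
  reduce S modulo (h_1, h_2):
  remainder ½b - ⅛ ≠ 0; add k_3 = ½b - ⅛ to the basis.

S(h_1,k_3): lcm = b³. S = ½ab + ¼b² - 3/2a + 3/2b + 31/8.
  reduce S modulo (h_1, h_2, k_3):
  remainder -11/8a + 273/64 ≠ 0; add k_4 = -11/8a + 273/64 to the basis.

The other S-polynomials (S(h_2,k_3), S(h_1,k_4), S(h_2,k_4), S(k_3,k_4)) all reduce to 0 modulo the current basis, so we have a Gröbner basis.
Inter-reduce: drop elements whose leading term is divisible by another's, tail-reduce, and make monic.
Reduced Gröbner basis: {a - 273/88, b - ¼}.

Since the reduced bases disagree, the two ideals are not the same.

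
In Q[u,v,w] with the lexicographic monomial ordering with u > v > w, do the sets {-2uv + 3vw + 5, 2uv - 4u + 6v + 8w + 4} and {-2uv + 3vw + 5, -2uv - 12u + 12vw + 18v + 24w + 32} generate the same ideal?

Yes, the ideals are equal.

Two ideals are equal iff their reduced Gröbner bases coincide (the reduced basis is unique for a fixed ordering).
Buchberger on the first generating set:
f_1 = -2uv + 3vw + 5, LT = uv.
f_2 = 2uv - 4u + 6v + 8w + 4, LT = uv.

S(f_1,f_2): lcm = uv. S = 2u - 3/2vw - 3v - 4w - 9/2.
  leading term u: no divisor's leading term divides it; move 2u to the remainder.
  leading term vw: no divisor's leading term divides it; move -3/2vw to the remainder.
  leading term v: no divisor's leading term divides it; move -3v to the remainder.
  leading term w: no divisor's leading term divides it; move -4w to the remainder.
  leading term 1: no divisor's leading term divides it; move -9/2 to the remainder.
  remainder 2u - 3/2vw - 3v - 4w - 9/2 ≠ 0; add g_3 = 2u - 3/2vw - 3v - 4w - 9/2 to the basis.

S(f_1,g_3): lcm = uv. S = 3/4v^2w + 3/2v^2 + 1/2vw + 9/4v - 5/2.
  leading term v^2w: no divisor's leading term divides it; move 3/4v^2w to the remainder.
  leading term v^2: no divisor's leading term divides it; move 3/2v^2 to the remainder.
  leading term vw: no divisor's leading term divides it; move 1/2vw to the remainder.
  leading term v: no divisor's leading term divides it; move 9/4v to the remainder.
  leading term 1: no divisor's leading term divides it; move -5/2 to the remainder.
  remainder 3/4v^2w + 3/2v^2 + 1/2vw + 9/4v - 5/2 ≠ 0; add g_4 = 3/4v^2w + 3/2v^2 + 1/2vw + 9/4v - 5/2 to the basis.

S(f_2,g_3): lcm = uv. S = -2u + 3/4v^2w + 3/2v^2 + 2vw + 21/4v + 4w + 2.
  leading term u: subtract (-1)·g_3 from -2u + 3/4v^2w + 3/2v^2 + 2vw + 21/4v + 4w + 2 → 3/4v^2w + 3/2v^2 + 1/2vw + 9/4v - 5/2
  leading term v^2w: subtract (1)·g_4 from 3/4v^2w + 3/2v^2 + 1/2vw + 9/4v - 5/2 → 0
  remainder 0.

S(f_1,g_4): lcm = uv^2w. S = -2uv^2 - 2/3uvw - 3uv + 10/3u - 3/2v^2w^2 - 5/2vw.
  leading term uv^2: subtract (v)·f_1 from -2uv^2 - 2/3uvw - 3uv + 10/3u - 3/2v^2w^2 - 5/2vw → -2/3uvw - 3uv + 10/3u - 3/2v^2w^2 - 3v^2w - 5/2vw - 5v
  leading term uvw: subtract (1/3w)·f_1 from -2/3uvw - 3uv + 10/3u - 3/2v^2w^2 - 3v^2w - 5/2vw - 5v → -3uv + 10/3u - 3/2v^2w^2 - 3v^2w - vw^2 - 5/2vw - 5v - 5/3w
  leading term uv: subtract (3/2)·f_1 from -3uv + 10/3u - 3/2v^2w^2 - 3v^2w - vw^2 - 5/2vw - 5v - 5/3w → 10/3u - 3/2v^2w^2 - 3v^2w - vw^2 - 7vw - 5v - 5/3w - 15/2
  leading term u: subtract (5/3)·g_3 from 10/3u - 3/2v^2w^2 - 3v^2w - vw^2 - 7vw - 5v - 5/3w - 15/2 → -3/2v^2w^2 - 3v^2w - vw^2 - 9/2vw + 5w
  leading term v^2w^2: subtract (-2w)·g_4 from -3/2v^2w^2 - 3v^2w - vw^2 - 9/2vw + 5w → 0
  remainder 0.

S(f_2,g_4): lcm = uv^2w. S = -2uv^2 - 8/3uvw - 3uv + 10/3u + 3v^2w + 4vw^2 + 2vw.
  leading term uv^2: subtract (v)·f_1 from -2uv^2 - 8/3uvw - 3uv + 10/3u + 3v^2w + 4vw^2 + 2vw → -8/3uvw - 3uv + 10/3u + 4vw^2 + 2vw - 5v
  leading term uvw: subtract (4/3w)·f_1 from -8/3uvw - 3uv + 10/3u + 4vw^2 + 2vw - 5v → -3uv + 10/3u + 2vw - 5v - 20/3w
  leading term uv: subtract (3/2)·f_1 from -3uv + 10/3u + 2vw - 5v - 20/3w → 10/3u - 5/2vw - 5v - 20/3w - 15/2
  leading term u: subtract (5/3)·g_3 from 10/3u - 5/2vw - 5v - 20/3w - 15/2 → 0
  remainder 0.

S(g_3,g_4): leading monomials are coprime, so the S-polynomial reduces to 0 (Buchberger's first criterion).
Every S-polynomial of the final basis reduces to 0, so we have a Gröbner basis.
Inter-reduce: drop elements whose leading term is divisible by another's, tail-reduce, and make monic.
Reduced Gröbner basis: {u - 3/4vw - 3/2v - 2w - 9/4, v^2w + 2v^2 + 2/3vw + 3v - 10/3}.

Buchberger on the second generating set:
h_1 = -2uv + 3vw + 5, LT = uv.
h_2 = -2uv - 12u + 12vw + 18v + 24w + 32, LT = uv.

S(h_1,h_2): lcm = uv. S = -6u + 9/2vw + 9v + 12w + 27/2.
  leading term u: no divisor's leading term divides it; move -6u to the remainder.
  leading term vw: no divisor's leading term divides it; move 9/2vw to the remainder.
  leading term v: no divisor's leading term divides it; move 9v to the remainder.
  leading term w: no divisor's leading term divides it; move 12w to the remainder.
  leading term 1: no divisor's leading term divides it; move 27/2 to the remainder.
  remainder -6u + 9/2vw + 9v + 12w + 27/2 ≠ 0; add k_3 = -6u + 9/2vw + 9v + 12w + 27/2 to the basis.

S(h_1,k_3): lcm = uv. S = 3/4v^2w + 3/2v^2 + 1/2vw + 9/4v - 5/2.
  leading term v^2w: no divisor's leading term divides it; move 3/4v^2w to the remainder.
  leading term v^2: no divisor's leading term divides it; move 3/2v^2 to the remainder.
  leading term vw: no divisor's leading term divides it; move 1/2vw to the remainder.
  leading term v: no divisor's leading term divides it; move 9/4v to the remainder.
  leading term 1: no divisor's leading term divides it; move -5/2 to the remainder.
  remainder 3/4v^2w + 3/2v^2 + 1/2vw + 9/4v - 5/2 ≠ 0; add k_4 = 3/4v^2w + 3/2v^2 + 1/2vw + 9/4v - 5/2 to the basis.

S(h_2,k_3): lcm = uv. S = 6u + 3/4v^2w + 3/2v^2 - 4vw - 27/4v - 12w - 16.
  leading term u: subtract (-1)·k_3 from 6u + 3/4v^2w + 3/2v^2 - 4vw - 27/4v - 12w - 16 → 3/4v^2w + 3/2v^2 + 1/2vw + 9/4v - 5/2
  leading term v^2w: subtract (1)·k_4 from 3/4v^2w + 3/2v^2 + 1/2vw + 9/4v - 5/2 → 0
  remainder 0.

S(h_1,k_4): lcm = uv^2w. S = -2uv^2 - 2/3uvw - 3uv + 10/3u - 3/2v^2w^2 - 5/2vw.
  leading term uv^2: subtract (v)·h_1 from -2uv^2 - 2/3uvw - 3uv + 10/3u - 3/2v^2w^2 - 5/2vw → -2/3uvw - 3uv + 10/3u - 3/2v^2w^2 - 3v^2w - 5/2vw - 5v
  leading term uvw: subtract (1/3w)·h_1 from -2/3uvw - 3uv + 10/3u - 3/2v^2w^2 - 3v^2w - 5/2vw - 5v → -3uv + 10/3u - 3/2v^2w^2 - 3v^2w - vw^2 - 5/2vw - 5v - 5/3w
  leading term uv: subtract (3/2)·h_1 from -3uv + 10/3u - 3/2v^2w^2 - 3v^2w - vw^2 - 5/2vw - 5v - 5/3w → 10/3u - 3/2v^2w^2 - 3v^2w - vw^2 - 7vw - 5v - 5/3w - 15/2
  leading term u: subtract (-5/9)·k_3 from 10/3u - 3/2v^2w^2 - 3v^2w - vw^2 - 7vw - 5v - 5/3w - 15/2 → -3/2v^2w^2 - 3v^2w - vw^2 - 9/2vw + 5w
  leading term v^2w^2: subtract (-2w)·k_4 from -3/2v^2w^2 - 3v^2w - vw^2 - 9/2vw + 5w → 0
  remainder 0.

S(h_2,k_4): lcm = uv^2w. S = -2uv^2 + 16/3uvw - 3uv + 10/3u - 6v^2w^2 - 9v^2w - 12vw^2 - 16vw.
  leading term uv^2: subtract (v)·h_1 from -2uv^2 + 16/3uvw - 3uv + 10/3u - 6v^2w^2 - 9v^2w - 12vw^2 - 16vw → 16/3uvw - 3uv + 10/3u - 6v^2w^2 - 12v^2w - 12vw^2 - 16vw - 5v
  leading term uvw: subtract (-8/3w)·h_1 from 16/3uvw - 3uv + 10/3u - 6v^2w^2 - 12v^2w - 12vw^2 - 16vw - 5v → -3uv + 10/3u - 6v^2w^2 - 12v^2w - 4vw^2 - 16vw - 5v + 40/3w
  leading term uv: subtract (3/2)·h_1 from -3uv + 10/3u - 6v^2w^2 - 12v^2w - 4vw^2 - 16vw - 5v + 40/3w → 10/3u - 6v^2w^2 - 12v^2w - 4vw^2 - 41/2vw - 5v + 40/3w - 15/2
  leading term u: subtract (-5/9)·k_3 from 10/3u - 6v^2w^2 - 12v^2w - 4vw^2 - 41/2vw - 5v + 40/3w - 15/2 → -6v^2w^2 - 12v^2w - 4vw^2 - 18vw + 20w
  leading term v^2w^2: subtract (-8w)·k_4 from -6v^2w^2 - 12v^2w - 4vw^2 - 18vw + 20w → 0
  remainder 0.

S(k_3,k_4): leading monomials are coprime, so the S-polynomial reduces to 0 (Buchberger's first criterion).
Every S-polynomial of the final basis reduces to 0, so we have a Gröbner basis.
Inter-reduce: drop elements whose leading term is divisible by another's, tail-reduce, and make monic.
Reduced Gröbner basis: {u - 3/4vw - 3/2v - 2w - 9/4, v^2w + 2v^2 + 2/3vw + 3v - 10/3}.

The two bases agree; hence the ideals are identical.
The choice of monomial ordering does not affect the verdict — as long as both bases are computed under the same ordering, their equality decides ideal equality.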